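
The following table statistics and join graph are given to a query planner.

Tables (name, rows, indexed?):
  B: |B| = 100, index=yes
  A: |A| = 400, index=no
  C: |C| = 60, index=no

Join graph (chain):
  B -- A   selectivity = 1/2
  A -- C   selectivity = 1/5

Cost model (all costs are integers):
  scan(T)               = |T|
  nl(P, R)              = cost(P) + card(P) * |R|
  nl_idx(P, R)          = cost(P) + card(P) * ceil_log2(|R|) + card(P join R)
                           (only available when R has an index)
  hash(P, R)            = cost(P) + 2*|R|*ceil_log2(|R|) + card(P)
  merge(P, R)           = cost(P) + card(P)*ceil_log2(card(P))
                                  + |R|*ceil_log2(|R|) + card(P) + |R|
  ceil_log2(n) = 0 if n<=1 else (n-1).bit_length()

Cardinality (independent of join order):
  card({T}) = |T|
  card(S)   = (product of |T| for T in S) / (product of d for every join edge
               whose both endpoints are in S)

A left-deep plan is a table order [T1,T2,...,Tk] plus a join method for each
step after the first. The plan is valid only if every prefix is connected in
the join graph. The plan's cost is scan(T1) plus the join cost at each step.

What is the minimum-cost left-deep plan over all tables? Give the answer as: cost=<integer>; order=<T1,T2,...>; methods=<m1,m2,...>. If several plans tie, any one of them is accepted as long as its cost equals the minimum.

Selinger DP (subsets sized 1..n):
  {B}: scan cost=100, card=100
  {A}: scan cost=400, card=400
  {C}: scan cost=60, card=60
  {AB}: card=20000; try (B,hash)→2200, (A,merge)→4900, (B,merge)→5200, (A,hash)→7400, (B,nl_idx)→23200, (A,nl)→40100 …(+1); best=2200 via (B,hash)
  {AC}: card=4800; try (C,hash)→1520, (A,merge)→4480, (C,merge)→4820, (A,hash)→7320, (A,nl)→24060, (C,nl)→24400; best=1520 via (C,hash)
  {ABC}: card=240000; try (B,hash)→7720, (C,hash)→22920, (B,merge)→69520, (B,nl_idx)→275120, (C,merge)→322620, (B,nl)→481520 …(+1); best=7720 via (B,hash)

cost=7720; order=A,C,B; methods=hash,hash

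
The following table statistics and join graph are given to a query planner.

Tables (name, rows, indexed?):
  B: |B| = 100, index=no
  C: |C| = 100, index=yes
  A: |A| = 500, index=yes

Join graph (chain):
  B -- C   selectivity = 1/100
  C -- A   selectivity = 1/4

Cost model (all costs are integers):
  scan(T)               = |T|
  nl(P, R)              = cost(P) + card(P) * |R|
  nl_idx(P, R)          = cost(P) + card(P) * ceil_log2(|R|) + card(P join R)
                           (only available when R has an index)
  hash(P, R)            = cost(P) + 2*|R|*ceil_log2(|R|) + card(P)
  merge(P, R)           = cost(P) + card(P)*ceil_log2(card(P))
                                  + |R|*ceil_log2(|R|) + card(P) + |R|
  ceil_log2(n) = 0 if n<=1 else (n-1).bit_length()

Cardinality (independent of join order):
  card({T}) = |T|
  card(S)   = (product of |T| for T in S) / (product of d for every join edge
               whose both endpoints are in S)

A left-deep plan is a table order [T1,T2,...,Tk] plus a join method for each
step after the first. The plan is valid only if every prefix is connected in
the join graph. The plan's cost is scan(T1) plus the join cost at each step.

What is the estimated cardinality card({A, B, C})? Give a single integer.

12500

Tables in S: A(500), B(100), C(100)
Edges inside S: B-C(d=100), C-A(d=4)
numerator = 500 * 100 * 100 = 5000000
denominator = 100 * 4 = 400
card(S) = 5000000 / 400 = 12500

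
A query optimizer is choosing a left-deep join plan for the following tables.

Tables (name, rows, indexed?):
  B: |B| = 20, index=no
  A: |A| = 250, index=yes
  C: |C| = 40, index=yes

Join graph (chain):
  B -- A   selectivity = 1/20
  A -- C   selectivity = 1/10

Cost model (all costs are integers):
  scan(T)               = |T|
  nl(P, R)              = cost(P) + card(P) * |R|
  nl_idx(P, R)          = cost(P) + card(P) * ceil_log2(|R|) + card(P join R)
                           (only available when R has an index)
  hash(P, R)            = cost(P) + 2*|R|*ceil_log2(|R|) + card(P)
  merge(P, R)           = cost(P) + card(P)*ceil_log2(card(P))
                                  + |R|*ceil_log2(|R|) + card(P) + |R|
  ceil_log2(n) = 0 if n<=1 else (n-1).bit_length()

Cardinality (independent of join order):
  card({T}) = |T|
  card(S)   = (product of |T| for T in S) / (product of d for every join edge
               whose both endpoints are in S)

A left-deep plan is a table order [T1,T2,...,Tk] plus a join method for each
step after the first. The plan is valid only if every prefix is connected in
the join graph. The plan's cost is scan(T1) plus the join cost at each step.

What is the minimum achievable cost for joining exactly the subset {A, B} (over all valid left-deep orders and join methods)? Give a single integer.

430

Selinger DP over subsets of {A,B}:
  {B}: scan cost=20, card=20
  {A}: scan cost=250, card=250
  {AB}: card=250; try (A,nl_idx)→430, (B,hash)→700, (A,merge)→2390, (B,merge)→2620, (A,hash)→4040, (A,nl)→5020 …(+1); best=430 via (A,nl_idx)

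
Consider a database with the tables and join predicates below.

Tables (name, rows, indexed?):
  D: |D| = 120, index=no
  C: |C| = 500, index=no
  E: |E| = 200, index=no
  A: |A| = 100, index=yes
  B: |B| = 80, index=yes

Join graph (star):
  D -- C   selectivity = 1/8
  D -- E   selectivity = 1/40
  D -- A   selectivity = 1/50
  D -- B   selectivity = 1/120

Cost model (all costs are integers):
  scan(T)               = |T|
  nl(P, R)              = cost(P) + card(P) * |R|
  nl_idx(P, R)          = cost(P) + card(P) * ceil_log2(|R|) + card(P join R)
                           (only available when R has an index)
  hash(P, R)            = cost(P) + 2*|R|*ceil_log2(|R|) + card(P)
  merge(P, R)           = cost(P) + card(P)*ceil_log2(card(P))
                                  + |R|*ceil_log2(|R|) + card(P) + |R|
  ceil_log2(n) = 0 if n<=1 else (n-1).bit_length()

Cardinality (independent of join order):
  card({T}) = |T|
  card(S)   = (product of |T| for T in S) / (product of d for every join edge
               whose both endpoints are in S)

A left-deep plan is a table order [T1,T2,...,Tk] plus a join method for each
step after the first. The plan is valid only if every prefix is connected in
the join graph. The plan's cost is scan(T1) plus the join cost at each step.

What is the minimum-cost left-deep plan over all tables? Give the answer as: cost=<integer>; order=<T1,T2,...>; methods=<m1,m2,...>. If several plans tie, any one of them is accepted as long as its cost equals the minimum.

Selinger DP (subsets sized 1..n):
  {D}: scan cost=120, card=120
  {C}: scan cost=500, card=500
  {E}: scan cost=200, card=200
  {A}: scan cost=100, card=100
  {B}: scan cost=80, card=80
  {CD}: card=7500; try (D,hash)→2680, (C,merge)→6080, (D,merge)→6460, (C,hash)→9240, (C,nl)→60120, (D,nl)→60500; best=2680 via (D,hash)
  {DE}: card=600; try (D,hash)→2080, (E,merge)→2880, (D,merge)→2960, (E,hash)→3440, (E,nl)→24120, (D,nl)→24200; best=2080 via (D,hash)
  {AD}: card=240; try (A,nl_idx)→1200, (A,hash)→1640, (D,merge)→1860, (D,hash)→1880, (A,merge)→1880, (D,nl)→12100 …(+1); best=1200 via (A,nl_idx)
  {BD}: card=80; try (B,nl_idx)→1040, (B,hash)→1360, (D,merge)→1680, (B,merge)→1720, (D,hash)→1840, (D,nl)→9680 …(+1); best=1040 via (B,nl_idx)
  {CDE}: card=37500; try (C,hash)→11680, (E,hash)→13380, (C,merge)→13680, (E,merge)→109480, (C,nl)→302080, (E,nl)→1502680; best=11680 via (C,hash)
  {ACD}: card=15000; try (C,merge)→8360, (C,hash)→10440, (A,hash)→11580, (A,nl_idx)→70180, (A,merge)→108480, (C,nl)→121200 …(+1); best=8360 via (C,merge)
  {BCD}: card=5000; try (C,merge)→6680, (C,hash)→10120, (B,hash)→11300, (C,nl)→41040, (B,nl_idx)→60180, (B,merge)→108320 …(+1); best=6680 via (C,merge)
  {ADE}: card=1200; try (A,hash)→4080, (E,hash)→4640, (E,merge)→5160, (A,nl_idx)→7480, (A,merge)→9480, (E,nl)→49200 …(+1); best=4080 via (A,hash)
  {BDE}: card=400; try (E,merge)→3480, (B,hash)→3800, (E,hash)→4320, (B,nl_idx)→6680, (B,merge)→9320, (E,nl)→17040 …(+1); best=3480 via (E,merge)
  {ABD}: card=160; try (A,nl_idx)→1760, (A,merge)→2480, (A,hash)→2520, (B,hash)→2560, (B,nl_idx)→3040, (B,merge)→4000 …(+2); best=1760 via (A,nl_idx)
  {ACDE}: card=75000; try (C,hash)→14280, (C,merge)→23480, (E,hash)→26560, (A,hash)→50580, (E,merge)→235160, (A,nl_idx)→349180 …(+4); best=14280 via (C,hash)
  {BCDE}: card=25000; try (C,merge)→12480, (C,hash)→12880, (E,hash)→14880, (B,hash)→50300, (E,merge)→78480, (C,nl)→203480 …(+4); best=12480 via (C,merge)
  {ABCD}: card=10000; try (C,merge)→8200, (C,hash)→10920, (A,hash)→13080, (B,hash)→24480, (A,nl_idx)→51680, (A,merge)→77480 …(+5); best=8200 via (C,merge)
  {ABDE}: card=800; try (E,merge)→5000, (E,hash)→5120, (A,hash)→5280, (B,hash)→6400, (A,nl_idx)→7080, (A,merge)→8280 …(+5); best=5000 via (E,merge)
  {ABCDE}: card=50000; try (C,hash)→14800, (C,merge)→18800, (E,hash)→21400, (A,hash)→38880, (B,hash)→90400, (E,merge)→160000 …(+8); best=14800 via (C,hash)

cost=14800; order=D,B,A,E,C; methods=nl_idx,nl_idx,merge,hash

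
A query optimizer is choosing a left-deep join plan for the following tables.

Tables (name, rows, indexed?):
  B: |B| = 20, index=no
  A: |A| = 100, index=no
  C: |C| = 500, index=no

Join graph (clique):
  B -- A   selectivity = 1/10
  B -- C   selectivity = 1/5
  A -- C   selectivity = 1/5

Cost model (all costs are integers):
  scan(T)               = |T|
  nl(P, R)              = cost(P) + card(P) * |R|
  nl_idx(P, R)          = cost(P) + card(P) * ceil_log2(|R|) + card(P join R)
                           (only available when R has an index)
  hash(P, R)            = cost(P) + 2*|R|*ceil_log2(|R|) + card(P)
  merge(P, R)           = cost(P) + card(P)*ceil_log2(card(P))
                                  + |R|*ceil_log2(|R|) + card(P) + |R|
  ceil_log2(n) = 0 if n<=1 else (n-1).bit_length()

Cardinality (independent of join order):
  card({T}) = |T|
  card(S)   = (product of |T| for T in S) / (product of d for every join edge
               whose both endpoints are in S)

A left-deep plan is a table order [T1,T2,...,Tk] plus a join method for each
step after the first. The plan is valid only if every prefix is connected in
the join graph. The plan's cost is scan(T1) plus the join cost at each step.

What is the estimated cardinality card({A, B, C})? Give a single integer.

Tables in S: A(100), B(20), C(500)
Edges inside S: B-A(d=10), B-C(d=5), A-C(d=5)
numerator = 100 * 20 * 500 = 1000000
denominator = 10 * 5 * 5 = 250
card(S) = 1000000 / 250 = 4000

4000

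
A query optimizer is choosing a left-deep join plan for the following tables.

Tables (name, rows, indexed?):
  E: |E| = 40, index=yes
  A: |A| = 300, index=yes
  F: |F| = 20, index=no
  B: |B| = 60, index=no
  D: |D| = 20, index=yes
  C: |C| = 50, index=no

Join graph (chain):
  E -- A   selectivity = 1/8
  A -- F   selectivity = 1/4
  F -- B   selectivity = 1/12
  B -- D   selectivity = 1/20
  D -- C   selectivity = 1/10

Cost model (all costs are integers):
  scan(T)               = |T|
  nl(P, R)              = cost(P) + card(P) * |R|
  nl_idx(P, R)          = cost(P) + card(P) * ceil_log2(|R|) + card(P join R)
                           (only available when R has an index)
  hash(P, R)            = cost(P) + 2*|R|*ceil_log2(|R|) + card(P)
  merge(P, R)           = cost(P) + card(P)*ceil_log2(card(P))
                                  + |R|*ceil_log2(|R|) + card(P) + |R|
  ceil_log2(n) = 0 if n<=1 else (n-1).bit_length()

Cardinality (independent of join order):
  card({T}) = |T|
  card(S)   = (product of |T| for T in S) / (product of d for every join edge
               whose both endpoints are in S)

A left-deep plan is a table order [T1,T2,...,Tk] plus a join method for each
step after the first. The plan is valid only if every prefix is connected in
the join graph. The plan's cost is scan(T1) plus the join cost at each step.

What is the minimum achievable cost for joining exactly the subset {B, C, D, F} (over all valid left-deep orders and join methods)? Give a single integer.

Selinger DP over subsets of {B,C,D,F}:
  {F}: scan cost=20, card=20
  {B}: scan cost=60, card=60
  {D}: scan cost=20, card=20
  {C}: scan cost=50, card=50
  {BF}: card=100; try (F,hash)→320, (B,merge)→560, (F,merge)→600, (B,hash)→760, (B,nl)→1220, (F,nl)→1260; best=320 via (F,hash)
  {BD}: card=60; try (D,hash)→320, (D,nl_idx)→420, (B,merge)→560, (D,merge)→600, (B,hash)→760, (B,nl)→1220 …(+1); best=320 via (D,hash)
  {CD}: card=100; try (D,hash)→300, (D,nl_idx)→400, (C,merge)→490, (D,merge)→520, (C,hash)→640, (C,nl)→1020 …(+1); best=300 via (D,hash)
  {BDF}: card=100; try (F,hash)→580, (D,hash)→620, (F,merge)→860, (D,nl_idx)→920, (D,merge)→1240, (F,nl)→1520 …(+1); best=580 via (F,hash)
  {BCD}: card=300; try (C,hash)→980, (C,merge)→1090, (B,hash)→1120, (B,merge)→1520, (C,nl)→3320, (B,nl)→6300; best=980 via (C,hash)
  {BCDF}: card=500; try (C,hash)→1280, (F,hash)→1480, (C,merge)→1730, (F,merge)→4100, (C,nl)→5580, (F,nl)→6980; best=1280 via (C,hash)

1280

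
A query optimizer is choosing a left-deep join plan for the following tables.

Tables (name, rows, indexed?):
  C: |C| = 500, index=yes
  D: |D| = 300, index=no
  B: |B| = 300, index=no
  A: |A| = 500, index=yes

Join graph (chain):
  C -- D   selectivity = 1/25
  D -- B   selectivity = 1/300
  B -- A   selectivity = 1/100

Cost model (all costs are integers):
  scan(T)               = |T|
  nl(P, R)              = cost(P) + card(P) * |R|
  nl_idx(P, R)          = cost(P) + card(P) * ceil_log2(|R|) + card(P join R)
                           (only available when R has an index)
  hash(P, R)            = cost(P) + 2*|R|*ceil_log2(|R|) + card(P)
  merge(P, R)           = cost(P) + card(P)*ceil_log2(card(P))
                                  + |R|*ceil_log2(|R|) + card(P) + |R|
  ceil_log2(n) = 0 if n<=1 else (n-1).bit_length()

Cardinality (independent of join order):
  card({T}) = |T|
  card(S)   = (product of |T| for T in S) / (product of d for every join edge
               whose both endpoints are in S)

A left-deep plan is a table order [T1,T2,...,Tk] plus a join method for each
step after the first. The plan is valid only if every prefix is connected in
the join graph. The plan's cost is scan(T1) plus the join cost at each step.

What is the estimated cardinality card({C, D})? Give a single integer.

Tables in S: C(500), D(300)
Edges inside S: C-D(d=25)
numerator = 500 * 300 = 150000
denominator = 25 = 25
card(S) = 150000 / 25 = 6000

6000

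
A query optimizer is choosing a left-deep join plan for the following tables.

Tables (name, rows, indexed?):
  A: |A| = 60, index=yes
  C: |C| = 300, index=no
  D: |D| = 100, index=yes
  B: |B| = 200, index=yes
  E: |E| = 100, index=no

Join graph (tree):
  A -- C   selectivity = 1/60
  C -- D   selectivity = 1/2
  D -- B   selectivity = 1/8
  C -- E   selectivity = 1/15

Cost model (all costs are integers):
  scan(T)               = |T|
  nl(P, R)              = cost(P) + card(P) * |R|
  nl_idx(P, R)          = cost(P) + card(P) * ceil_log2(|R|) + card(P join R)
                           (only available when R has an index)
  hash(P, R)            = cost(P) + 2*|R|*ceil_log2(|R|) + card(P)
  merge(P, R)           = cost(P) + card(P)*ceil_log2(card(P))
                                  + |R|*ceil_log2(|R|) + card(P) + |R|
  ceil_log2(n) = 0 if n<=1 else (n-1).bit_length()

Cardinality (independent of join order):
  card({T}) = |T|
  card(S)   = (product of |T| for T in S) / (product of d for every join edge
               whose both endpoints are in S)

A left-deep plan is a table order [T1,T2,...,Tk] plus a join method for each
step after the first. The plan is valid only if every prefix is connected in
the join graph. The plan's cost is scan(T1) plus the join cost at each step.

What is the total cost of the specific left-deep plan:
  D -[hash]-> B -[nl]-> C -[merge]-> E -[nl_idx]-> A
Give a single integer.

25754200

step 1: scan D: cost=100, card=100
step 2: join B via hash
    card(P join B) = 100*200/(8) = 2500
    cost = 100 + 2*200*8 + 100 = 3400
step 3: join C via nl
    card(P join C) = 2500*300/(2) = 375000
    cost = 3400 + 2500*300 = 753400
step 4: join E via merge
    card(P join E) = 375000*100/(15) = 2500000
    cost = 753400 + 375000*19 + 100*7 + 375000 + 100 = 8254200
step 5: join A via nl_idx
    card(P join A) = 2500000*60/(60) = 2500000
    cost = 8254200 + 2500000*6 + 2500000 = 25754200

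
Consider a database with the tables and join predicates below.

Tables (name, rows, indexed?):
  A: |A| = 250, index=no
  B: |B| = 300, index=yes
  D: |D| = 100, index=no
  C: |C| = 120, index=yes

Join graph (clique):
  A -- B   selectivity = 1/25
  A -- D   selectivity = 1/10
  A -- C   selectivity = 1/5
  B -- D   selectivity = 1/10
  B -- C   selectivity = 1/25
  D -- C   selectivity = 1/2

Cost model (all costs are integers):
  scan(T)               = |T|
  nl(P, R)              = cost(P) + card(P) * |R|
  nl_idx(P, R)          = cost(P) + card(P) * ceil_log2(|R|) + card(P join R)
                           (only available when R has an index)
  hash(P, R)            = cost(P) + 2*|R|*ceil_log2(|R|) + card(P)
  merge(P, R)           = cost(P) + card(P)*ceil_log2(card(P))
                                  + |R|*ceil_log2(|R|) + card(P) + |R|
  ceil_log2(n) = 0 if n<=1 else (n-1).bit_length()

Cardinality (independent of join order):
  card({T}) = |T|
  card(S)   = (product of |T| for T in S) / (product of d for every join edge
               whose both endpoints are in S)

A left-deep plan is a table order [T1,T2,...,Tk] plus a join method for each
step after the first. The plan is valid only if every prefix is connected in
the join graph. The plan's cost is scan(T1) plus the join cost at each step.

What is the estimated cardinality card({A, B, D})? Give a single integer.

Tables in S: A(250), B(300), D(100)
Edges inside S: A-B(d=25), A-D(d=10), B-D(d=10)
numerator = 250 * 300 * 100 = 7500000
denominator = 25 * 10 * 10 = 2500
card(S) = 7500000 / 2500 = 3000

3000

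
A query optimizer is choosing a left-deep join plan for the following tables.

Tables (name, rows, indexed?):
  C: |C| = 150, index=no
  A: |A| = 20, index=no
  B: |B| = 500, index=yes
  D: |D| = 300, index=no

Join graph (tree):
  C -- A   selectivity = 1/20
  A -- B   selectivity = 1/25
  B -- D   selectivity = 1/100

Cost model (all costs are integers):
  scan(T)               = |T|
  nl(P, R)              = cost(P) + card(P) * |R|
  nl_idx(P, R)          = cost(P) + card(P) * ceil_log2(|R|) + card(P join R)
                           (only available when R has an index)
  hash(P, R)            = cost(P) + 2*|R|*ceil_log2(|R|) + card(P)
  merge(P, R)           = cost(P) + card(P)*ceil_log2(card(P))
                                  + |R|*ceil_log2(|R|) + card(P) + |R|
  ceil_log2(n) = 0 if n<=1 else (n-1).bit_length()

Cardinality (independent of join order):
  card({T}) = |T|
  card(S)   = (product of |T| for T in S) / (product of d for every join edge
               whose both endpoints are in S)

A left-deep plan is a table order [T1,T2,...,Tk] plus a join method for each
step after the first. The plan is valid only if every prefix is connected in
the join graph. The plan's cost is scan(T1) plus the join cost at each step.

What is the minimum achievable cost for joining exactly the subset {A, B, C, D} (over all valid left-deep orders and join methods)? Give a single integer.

Selinger DP over subsets of {A,B,C,D}:
  {C}: scan cost=150, card=150
  {A}: scan cost=20, card=20
  {B}: scan cost=500, card=500
  {D}: scan cost=300, card=300
  {AC}: card=150; try (A,hash)→500, (C,merge)→1490, (A,merge)→1620, (C,hash)→2440, (C,nl)→3020, (A,nl)→3150; best=500 via (A,hash)
  {AB}: card=400; try (B,nl_idx)→600, (A,hash)→1200, (B,merge)→5140, (A,merge)→5620, (B,hash)→9040, (B,nl)→10020 …(+1); best=600 via (B,nl_idx)
  {BD}: card=1500; try (B,nl_idx)→4500, (D,hash)→6400, (B,merge)→8300, (D,merge)→8500, (B,hash)→9600, (B,nl)→150300 …(+1); best=4500 via (B,nl_idx)
  {ABC}: card=3000; try (C,hash)→3400, (B,nl_idx)→4850, (C,merge)→5950, (B,merge)→6850, (B,hash)→9650, (C,nl)→60600 …(+1); best=3400 via (C,hash)
  {ABD}: card=1200; try (A,hash)→6200, (D,hash)→6400, (D,merge)→7600, (A,merge)→22620, (A,nl)→34500, (D,nl)→120600; best=6200 via (A,hash)
  {ABCD}: card=9000; try (C,hash)→9800, (D,hash)→11800, (C,merge)→21950, (D,merge)→45400, (C,nl)→186200, (D,nl)→903400; best=9800 via (C,hash)

9800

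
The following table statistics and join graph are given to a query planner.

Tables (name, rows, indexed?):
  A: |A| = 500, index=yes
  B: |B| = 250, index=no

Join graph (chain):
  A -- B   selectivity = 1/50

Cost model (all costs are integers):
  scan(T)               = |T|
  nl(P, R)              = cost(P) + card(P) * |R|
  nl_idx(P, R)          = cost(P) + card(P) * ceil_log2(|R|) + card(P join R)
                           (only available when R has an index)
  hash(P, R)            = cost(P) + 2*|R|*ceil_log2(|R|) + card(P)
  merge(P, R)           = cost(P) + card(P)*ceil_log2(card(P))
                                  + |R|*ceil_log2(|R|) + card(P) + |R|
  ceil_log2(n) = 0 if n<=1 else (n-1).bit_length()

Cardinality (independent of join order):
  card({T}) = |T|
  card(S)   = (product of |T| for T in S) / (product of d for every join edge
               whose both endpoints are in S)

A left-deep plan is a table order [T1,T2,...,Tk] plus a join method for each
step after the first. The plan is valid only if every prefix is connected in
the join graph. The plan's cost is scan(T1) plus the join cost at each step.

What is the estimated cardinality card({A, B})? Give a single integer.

2500

Tables in S: A(500), B(250)
Edges inside S: A-B(d=50)
numerator = 500 * 250 = 125000
denominator = 50 = 50
card(S) = 125000 / 50 = 2500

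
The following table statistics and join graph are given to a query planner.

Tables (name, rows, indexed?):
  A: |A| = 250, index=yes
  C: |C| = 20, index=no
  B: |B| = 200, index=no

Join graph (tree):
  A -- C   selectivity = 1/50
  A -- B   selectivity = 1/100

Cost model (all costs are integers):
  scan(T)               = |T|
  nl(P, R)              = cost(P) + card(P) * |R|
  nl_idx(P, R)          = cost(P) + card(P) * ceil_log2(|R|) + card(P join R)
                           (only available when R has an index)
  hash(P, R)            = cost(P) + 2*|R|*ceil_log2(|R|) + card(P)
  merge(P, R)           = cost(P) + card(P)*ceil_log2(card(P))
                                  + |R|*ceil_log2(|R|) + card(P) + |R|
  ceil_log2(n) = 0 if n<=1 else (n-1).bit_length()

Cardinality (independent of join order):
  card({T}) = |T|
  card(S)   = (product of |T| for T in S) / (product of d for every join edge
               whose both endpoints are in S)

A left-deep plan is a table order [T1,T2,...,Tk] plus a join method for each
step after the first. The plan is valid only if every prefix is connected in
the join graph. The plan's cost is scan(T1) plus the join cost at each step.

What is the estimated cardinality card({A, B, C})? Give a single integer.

Tables in S: A(250), B(200), C(20)
Edges inside S: A-C(d=50), A-B(d=100)
numerator = 250 * 200 * 20 = 1000000
denominator = 50 * 100 = 5000
card(S) = 1000000 / 5000 = 200

200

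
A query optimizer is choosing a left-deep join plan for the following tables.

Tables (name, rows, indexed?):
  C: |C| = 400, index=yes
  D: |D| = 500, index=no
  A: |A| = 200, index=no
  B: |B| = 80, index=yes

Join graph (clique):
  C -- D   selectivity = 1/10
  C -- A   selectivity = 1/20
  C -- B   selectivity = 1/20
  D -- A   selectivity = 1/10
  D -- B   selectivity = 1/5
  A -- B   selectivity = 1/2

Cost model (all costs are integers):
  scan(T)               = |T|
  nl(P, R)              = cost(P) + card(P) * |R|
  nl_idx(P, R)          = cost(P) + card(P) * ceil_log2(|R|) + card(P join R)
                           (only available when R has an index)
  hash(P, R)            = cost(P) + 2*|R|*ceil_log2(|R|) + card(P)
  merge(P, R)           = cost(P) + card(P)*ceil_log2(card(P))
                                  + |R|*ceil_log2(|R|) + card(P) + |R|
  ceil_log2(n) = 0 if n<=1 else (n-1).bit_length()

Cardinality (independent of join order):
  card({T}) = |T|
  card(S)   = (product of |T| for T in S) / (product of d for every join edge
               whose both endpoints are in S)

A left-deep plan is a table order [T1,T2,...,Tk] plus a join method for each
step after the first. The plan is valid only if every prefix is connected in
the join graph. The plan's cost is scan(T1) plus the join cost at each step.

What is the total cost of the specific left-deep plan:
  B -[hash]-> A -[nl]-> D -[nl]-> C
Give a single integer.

step 1: scan B: cost=80, card=80
step 2: join A via hash
    card(P join A) = 80*200/(2) = 8000
    cost = 80 + 2*200*8 + 80 = 3360
step 3: join D via nl
    card(P join D) = 8000*500/(10*5) = 80000
    cost = 3360 + 8000*500 = 4003360
step 4: join C via nl
    card(P join C) = 80000*400/(10*20*20) = 8000
    cost = 4003360 + 80000*400 = 36003360

36003360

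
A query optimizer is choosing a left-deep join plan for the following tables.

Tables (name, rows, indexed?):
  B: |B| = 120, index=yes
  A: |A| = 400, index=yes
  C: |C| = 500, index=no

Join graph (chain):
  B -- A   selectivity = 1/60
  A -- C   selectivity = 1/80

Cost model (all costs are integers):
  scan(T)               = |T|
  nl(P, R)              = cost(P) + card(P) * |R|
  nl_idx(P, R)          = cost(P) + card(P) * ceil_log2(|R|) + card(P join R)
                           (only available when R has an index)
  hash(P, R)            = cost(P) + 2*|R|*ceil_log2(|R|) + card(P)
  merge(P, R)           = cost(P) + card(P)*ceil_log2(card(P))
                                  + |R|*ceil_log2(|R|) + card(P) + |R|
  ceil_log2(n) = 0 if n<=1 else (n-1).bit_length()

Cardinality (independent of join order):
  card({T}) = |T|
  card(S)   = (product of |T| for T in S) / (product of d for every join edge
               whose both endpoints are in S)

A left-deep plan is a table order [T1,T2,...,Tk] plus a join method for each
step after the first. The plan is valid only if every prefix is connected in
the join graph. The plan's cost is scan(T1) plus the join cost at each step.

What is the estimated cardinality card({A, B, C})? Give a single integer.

Tables in S: A(400), B(120), C(500)
Edges inside S: B-A(d=60), A-C(d=80)
numerator = 400 * 120 * 500 = 24000000
denominator = 60 * 80 = 4800
card(S) = 24000000 / 4800 = 5000

5000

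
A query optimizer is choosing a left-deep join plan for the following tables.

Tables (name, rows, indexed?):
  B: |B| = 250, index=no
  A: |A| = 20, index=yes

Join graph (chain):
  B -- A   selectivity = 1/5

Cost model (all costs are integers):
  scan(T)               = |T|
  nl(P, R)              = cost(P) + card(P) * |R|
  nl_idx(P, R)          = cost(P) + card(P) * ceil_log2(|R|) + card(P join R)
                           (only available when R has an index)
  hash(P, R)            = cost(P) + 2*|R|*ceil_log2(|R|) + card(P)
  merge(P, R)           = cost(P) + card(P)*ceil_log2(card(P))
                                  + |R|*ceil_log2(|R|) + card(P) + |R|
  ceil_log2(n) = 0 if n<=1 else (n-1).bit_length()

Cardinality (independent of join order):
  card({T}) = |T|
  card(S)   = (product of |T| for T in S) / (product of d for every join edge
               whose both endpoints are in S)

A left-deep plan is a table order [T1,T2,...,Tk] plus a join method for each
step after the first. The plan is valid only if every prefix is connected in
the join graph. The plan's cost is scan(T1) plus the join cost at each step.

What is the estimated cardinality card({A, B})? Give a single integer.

1000

Tables in S: A(20), B(250)
Edges inside S: B-A(d=5)
numerator = 20 * 250 = 5000
denominator = 5 = 5
card(S) = 5000 / 5 = 1000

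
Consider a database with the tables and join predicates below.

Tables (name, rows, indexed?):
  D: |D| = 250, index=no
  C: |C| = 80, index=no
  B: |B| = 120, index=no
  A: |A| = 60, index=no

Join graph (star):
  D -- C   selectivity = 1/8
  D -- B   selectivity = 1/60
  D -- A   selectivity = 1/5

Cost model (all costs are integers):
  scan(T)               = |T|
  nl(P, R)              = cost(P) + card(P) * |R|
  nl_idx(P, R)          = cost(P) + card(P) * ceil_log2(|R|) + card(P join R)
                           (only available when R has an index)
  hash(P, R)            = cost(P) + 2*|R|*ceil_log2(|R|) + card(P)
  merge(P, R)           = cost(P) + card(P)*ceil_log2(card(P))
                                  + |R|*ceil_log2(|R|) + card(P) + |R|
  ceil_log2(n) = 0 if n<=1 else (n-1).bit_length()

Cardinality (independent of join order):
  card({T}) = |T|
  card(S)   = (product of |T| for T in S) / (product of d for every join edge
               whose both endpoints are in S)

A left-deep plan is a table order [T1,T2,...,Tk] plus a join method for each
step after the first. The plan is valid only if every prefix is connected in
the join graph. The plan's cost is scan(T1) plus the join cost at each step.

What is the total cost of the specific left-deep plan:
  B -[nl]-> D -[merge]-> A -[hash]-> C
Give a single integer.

42660

step 1: scan B: cost=120, card=120
step 2: join D via nl
    card(P join D) = 120*250/(60) = 500
    cost = 120 + 120*250 = 30120
step 3: join A via merge
    card(P join A) = 500*60/(5) = 6000
    cost = 30120 + 500*9 + 60*6 + 500 + 60 = 35540
step 4: join C via hash
    card(P join C) = 6000*80/(8) = 60000
    cost = 35540 + 2*80*7 + 6000 = 42660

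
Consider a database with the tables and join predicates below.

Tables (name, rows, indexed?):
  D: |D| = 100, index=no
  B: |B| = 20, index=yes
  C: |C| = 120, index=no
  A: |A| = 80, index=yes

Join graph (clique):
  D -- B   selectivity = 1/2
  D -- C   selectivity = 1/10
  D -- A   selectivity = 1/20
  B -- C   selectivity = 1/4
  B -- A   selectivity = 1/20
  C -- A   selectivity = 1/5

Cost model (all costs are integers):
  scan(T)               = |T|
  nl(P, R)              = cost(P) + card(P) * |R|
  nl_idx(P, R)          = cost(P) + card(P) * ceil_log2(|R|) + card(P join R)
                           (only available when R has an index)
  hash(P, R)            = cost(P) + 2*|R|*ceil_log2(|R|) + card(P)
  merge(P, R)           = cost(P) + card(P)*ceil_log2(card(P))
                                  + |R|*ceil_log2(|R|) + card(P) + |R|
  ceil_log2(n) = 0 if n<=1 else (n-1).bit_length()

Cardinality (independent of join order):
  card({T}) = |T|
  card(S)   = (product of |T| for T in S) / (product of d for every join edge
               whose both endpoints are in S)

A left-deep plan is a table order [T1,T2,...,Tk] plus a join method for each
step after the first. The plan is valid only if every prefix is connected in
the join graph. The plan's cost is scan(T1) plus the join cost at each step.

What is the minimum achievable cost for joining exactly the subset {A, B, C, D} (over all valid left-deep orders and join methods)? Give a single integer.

Selinger DP over subsets of {A,B,C,D}:
  {D}: scan cost=100, card=100
  {B}: scan cost=20, card=20
  {C}: scan cost=120, card=120
  {A}: scan cost=80, card=80
  {BD}: card=1000; try (B,hash)→400, (D,merge)→940, (B,merge)→1020, (D,hash)→1440, (B,nl_idx)→1600, (D,nl)→2020 …(+1); best=400 via (B,hash)
  {CD}: card=1200; try (D,hash)→1640, (C,merge)→1860, (D,merge)→1880, (C,hash)→1880, (C,nl)→12100, (D,nl)→12120; best=1640 via (D,hash)
  {AD}: card=400; try (A,nl_idx)→1200, (A,hash)→1320, (D,merge)→1520, (A,merge)→1540, (D,hash)→1560, (D,nl)→8080 …(+1); best=1200 via (A,nl_idx)
  {BC}: card=600; try (B,hash)→440, (C,merge)→1100, (B,merge)→1200, (B,nl_idx)→1320, (C,hash)→1720, (C,nl)→2420 …(+1); best=440 via (B,hash)
  {AB}: card=80; try (A,nl_idx)→240, (B,hash)→360, (B,nl_idx)→560, (A,merge)→780, (B,merge)→840, (A,hash)→1160 …(+2); best=240 via (A,nl_idx)
  {AC}: card=1920; try (A,hash)→1360, (C,merge)→1680, (A,merge)→1720, (C,hash)→1840, (A,nl_idx)→2880, (C,nl)→9680 …(+1); best=1360 via (A,hash)
  {BCD}: card=3000; try (D,hash)→2440, (B,hash)→3040, (C,hash)→3080, (D,merge)→7840, (B,nl_idx)→10640, (C,merge)→12360 …(+4); best=2440 via (D,hash)
  {ABD}: card=200; try (D,merge)→1680, (D,hash)→1720, (B,hash)→1800, (A,hash)→2520, (B,nl_idx)→3400, (B,merge)→5320 …(+5); best=1680 via (D,merge)
  {ACD}: card=960; try (C,hash)→3280, (A,hash)→3960, (D,hash)→4680, (C,merge)→6160, (A,nl_idx)→11000, (A,merge)→16680 …(+4); best=3280 via (C,hash)
  {ABC}: card=480; try (C,merge)→1840, (C,hash)→2000, (A,hash)→2160, (B,hash)→3480, (A,nl_idx)→5120, (A,merge)→7680 …(+5); best=1840 via (C,merge)
  {ABCD}: card=120; try (C,hash)→3560, (D,hash)→3720, (C,merge)→4440, (B,hash)→4440, (A,hash)→6560, (D,merge)→7440 …(+8); best=3560 via (C,hash)

3560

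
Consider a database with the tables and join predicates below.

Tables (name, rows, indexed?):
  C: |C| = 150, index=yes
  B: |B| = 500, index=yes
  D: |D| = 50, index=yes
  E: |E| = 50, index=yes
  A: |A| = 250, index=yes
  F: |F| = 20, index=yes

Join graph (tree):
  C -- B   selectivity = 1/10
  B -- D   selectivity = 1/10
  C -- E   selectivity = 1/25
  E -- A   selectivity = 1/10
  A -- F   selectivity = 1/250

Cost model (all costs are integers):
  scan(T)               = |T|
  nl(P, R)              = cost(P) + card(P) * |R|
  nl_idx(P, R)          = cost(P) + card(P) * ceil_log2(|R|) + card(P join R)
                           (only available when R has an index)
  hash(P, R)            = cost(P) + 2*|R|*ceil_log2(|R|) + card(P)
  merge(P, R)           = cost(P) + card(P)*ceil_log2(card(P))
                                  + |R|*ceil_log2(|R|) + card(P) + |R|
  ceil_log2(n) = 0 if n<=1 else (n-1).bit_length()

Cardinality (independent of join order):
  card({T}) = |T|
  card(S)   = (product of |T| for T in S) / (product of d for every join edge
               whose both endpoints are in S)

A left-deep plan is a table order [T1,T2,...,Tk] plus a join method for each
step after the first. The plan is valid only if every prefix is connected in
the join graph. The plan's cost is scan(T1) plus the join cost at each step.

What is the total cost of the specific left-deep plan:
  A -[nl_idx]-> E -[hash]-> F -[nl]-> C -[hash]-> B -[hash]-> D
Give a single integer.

59650

step 1: scan A: cost=250, card=250
step 2: join E via nl_idx
    card(P join E) = 250*50/(10) = 1250
    cost = 250 + 250*6 + 1250 = 3000
step 3: join F via hash
    card(P join F) = 1250*20/(250) = 100
    cost = 3000 + 2*20*5 + 1250 = 4450
step 4: join C via nl
    card(P join C) = 100*150/(25) = 600
    cost = 4450 + 100*150 = 19450
step 5: join B via hash
    card(P join B) = 600*500/(10) = 30000
    cost = 19450 + 2*500*9 + 600 = 29050
step 6: join D via hash
    card(P join D) = 30000*50/(10) = 150000
    cost = 29050 + 2*50*6 + 30000 = 59650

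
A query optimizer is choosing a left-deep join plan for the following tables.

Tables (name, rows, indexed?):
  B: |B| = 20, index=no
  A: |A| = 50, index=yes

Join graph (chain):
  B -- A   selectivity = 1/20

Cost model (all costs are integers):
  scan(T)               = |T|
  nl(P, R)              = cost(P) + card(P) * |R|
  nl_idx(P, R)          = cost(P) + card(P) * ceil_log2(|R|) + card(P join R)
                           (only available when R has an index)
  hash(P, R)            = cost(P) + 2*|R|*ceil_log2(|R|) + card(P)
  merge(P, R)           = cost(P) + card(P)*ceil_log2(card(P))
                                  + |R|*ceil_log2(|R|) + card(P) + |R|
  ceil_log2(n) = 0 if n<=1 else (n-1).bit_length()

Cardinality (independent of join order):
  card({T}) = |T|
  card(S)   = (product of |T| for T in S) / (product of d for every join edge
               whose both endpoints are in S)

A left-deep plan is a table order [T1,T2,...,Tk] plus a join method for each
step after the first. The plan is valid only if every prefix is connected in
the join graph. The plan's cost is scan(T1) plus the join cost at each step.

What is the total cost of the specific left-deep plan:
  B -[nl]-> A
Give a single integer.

step 1: scan B: cost=20, card=20
step 2: join A via nl
    card(P join A) = 20*50/(20) = 50
    cost = 20 + 20*50 = 1020

1020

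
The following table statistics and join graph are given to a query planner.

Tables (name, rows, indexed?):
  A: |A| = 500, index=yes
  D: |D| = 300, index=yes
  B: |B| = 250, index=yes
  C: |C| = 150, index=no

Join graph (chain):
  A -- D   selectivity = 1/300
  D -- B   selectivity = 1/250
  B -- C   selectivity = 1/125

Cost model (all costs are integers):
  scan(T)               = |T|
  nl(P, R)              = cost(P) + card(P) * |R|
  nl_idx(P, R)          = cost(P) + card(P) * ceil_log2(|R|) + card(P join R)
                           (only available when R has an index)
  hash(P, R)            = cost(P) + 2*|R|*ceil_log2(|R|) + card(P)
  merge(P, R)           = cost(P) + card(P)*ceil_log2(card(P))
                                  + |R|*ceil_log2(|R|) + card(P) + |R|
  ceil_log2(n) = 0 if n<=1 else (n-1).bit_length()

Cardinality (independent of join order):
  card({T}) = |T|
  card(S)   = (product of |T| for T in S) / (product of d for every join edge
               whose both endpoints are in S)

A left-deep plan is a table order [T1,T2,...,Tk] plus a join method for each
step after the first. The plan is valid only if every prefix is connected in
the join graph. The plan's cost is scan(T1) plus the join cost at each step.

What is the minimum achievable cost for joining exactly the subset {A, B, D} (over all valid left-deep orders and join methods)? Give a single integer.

Selinger DP over subsets of {A,B,D}:
  {A}: scan cost=500, card=500
  {D}: scan cost=300, card=300
  {B}: scan cost=250, card=250
  {AD}: card=500; try (A,nl_idx)→3500, (D,nl_idx)→5500, (D,hash)→6400, (A,merge)→8300, (D,merge)→8500, (A,hash)→9600 …(+2); best=3500 via (A,nl_idx)
  {BD}: card=300; try (D,nl_idx)→2800, (B,nl_idx)→3000, (B,hash)→4600, (D,merge)→5500, (B,merge)→5550, (D,hash)→5900 …(+2); best=2800 via (D,nl_idx)
  {ABD}: card=500; try (A,nl_idx)→6000, (B,hash)→8000, (B,nl_idx)→8000, (B,merge)→10750, (A,merge)→10800, (A,hash)→12100 …(+2); best=6000 via (A,nl_idx)

6000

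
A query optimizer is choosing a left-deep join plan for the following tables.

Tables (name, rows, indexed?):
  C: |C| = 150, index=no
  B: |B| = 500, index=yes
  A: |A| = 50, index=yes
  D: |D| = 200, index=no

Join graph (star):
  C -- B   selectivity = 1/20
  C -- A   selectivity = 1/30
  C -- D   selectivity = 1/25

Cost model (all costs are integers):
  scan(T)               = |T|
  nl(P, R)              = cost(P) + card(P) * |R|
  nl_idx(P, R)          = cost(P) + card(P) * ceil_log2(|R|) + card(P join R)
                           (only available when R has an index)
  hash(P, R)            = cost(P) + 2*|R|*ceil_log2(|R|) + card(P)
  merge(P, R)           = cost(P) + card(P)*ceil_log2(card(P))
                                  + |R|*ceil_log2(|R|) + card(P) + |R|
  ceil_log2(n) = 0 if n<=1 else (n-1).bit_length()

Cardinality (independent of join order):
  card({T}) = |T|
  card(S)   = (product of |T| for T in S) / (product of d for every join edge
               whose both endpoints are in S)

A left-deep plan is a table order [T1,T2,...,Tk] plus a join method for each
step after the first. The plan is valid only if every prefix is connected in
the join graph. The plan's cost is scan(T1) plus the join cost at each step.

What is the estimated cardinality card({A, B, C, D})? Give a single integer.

50000

Tables in S: A(50), B(500), C(150), D(200)
Edges inside S: C-B(d=20), C-A(d=30), C-D(d=25)
numerator = 50 * 500 * 150 * 200 = 750000000
denominator = 20 * 30 * 25 = 15000
card(S) = 750000000 / 15000 = 50000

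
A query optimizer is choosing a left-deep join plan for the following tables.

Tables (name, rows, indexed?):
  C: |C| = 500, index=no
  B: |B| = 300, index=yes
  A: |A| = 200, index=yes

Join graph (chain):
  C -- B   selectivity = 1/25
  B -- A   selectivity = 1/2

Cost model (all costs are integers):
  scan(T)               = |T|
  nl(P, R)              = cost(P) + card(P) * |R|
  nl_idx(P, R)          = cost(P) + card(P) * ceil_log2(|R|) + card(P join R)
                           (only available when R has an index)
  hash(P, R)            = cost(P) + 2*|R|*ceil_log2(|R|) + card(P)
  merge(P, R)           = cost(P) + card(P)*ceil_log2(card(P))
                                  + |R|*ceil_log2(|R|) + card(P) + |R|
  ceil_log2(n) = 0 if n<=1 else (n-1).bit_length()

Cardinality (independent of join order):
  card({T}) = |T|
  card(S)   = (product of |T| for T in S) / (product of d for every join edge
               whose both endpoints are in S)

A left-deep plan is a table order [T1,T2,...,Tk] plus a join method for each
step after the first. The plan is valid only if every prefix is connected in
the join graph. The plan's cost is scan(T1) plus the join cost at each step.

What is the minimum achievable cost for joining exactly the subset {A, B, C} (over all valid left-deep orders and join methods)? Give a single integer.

15600

Selinger DP over subsets of {A,B,C}:
  {C}: scan cost=500, card=500
  {B}: scan cost=300, card=300
  {A}: scan cost=200, card=200
  {BC}: card=6000; try (B,hash)→6400, (C,merge)→8300, (B,merge)→8500, (C,hash)→9600, (B,nl_idx)→11000, (C,nl)→150300 …(+1); best=6400 via (B,hash)
  {AB}: card=30000; try (A,hash)→3800, (B,merge)→5000, (A,merge)→5100, (B,hash)→5800, (B,nl_idx)→32000, (A,nl_idx)→32700 …(+2); best=3800 via (A,hash)
  {ABC}: card=600000; try (A,hash)→15600, (C,hash)→42800, (A,merge)→92200, (C,merge)→488800, (A,nl_idx)→654400, (A,nl)→1206400 …(+1); best=15600 via (A,hash)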